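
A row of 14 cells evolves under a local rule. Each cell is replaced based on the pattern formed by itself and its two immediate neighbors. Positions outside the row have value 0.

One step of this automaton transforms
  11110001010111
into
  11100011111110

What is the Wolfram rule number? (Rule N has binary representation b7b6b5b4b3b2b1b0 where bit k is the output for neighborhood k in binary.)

174

position 1: 111 → 1  (bit 7 = 1)
position 3: 110 → 0  (bit 6 = 0)
position 8: 101 → 1  (bit 5 = 1)
position 4: 100 → 0  (bit 4 = 0)
position 0: 011 → 1  (bit 3 = 1)
position 7: 010 → 1  (bit 2 = 1)
position 6: 001 → 1  (bit 1 = 1)
position 5: 000 → 0  (bit 0 = 0)
bits b7..b0 = 10101110 = 174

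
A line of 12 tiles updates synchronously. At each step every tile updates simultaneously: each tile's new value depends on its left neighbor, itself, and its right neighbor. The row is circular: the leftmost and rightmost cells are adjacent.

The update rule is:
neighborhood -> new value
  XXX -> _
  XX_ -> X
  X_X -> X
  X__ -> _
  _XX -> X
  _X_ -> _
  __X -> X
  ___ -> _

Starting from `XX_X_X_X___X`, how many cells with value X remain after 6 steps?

_XX_X_X___XX
XXXX_X___XXX
___XX___XX__
__XXX__XXX__
_XX_X_XX_X__
XXXX_XXXX___
count of X: 8

8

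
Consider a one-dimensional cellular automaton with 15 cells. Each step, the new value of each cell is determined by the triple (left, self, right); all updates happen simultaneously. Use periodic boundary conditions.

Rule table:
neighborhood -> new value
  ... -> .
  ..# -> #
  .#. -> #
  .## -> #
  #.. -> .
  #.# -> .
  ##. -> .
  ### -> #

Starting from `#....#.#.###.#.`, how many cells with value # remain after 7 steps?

8

#...##.#.##..#.
#..##..#.#..##.
#.##..##.#.##..
#.#..##..#.#..#
..#.##..##.#.##
.##.#..##..#.#.
##..#.##..##.#.
count of #: 8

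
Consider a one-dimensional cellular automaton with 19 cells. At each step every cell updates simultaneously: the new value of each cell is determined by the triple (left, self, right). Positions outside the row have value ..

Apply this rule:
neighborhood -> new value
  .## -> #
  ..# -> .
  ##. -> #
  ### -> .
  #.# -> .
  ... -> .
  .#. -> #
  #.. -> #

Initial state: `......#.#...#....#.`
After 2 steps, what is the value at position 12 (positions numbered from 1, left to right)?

step 1: ......#.##..##...##
step 2: ......#.###.###..##
position 12 holds .

.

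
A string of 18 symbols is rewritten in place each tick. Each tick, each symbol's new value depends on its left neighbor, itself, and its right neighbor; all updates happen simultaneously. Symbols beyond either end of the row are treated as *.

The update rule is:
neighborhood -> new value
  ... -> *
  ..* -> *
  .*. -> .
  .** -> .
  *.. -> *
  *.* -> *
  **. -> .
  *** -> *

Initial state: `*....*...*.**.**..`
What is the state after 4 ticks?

*.**.*.*.*.**.**.*

tick 1: .****.***.*..*..**
tick 2: *.**.*.*.*.**.**.*
tick 3: .*..*.*.*.*..*..*.
tick 4: *.**.*.*.*.**.**.*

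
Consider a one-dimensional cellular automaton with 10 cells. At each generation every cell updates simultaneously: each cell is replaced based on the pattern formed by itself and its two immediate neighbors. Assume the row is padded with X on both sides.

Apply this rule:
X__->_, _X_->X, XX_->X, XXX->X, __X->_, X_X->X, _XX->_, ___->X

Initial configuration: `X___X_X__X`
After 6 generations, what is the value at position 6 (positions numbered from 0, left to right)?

X

generation 1: X_X_XXX___
generation 2: XXXX_XX_X_
generation 3: XXXXX_XXXX
generation 4: XXXXXX_XXX
generation 5: XXXXXXX_XX
generation 6: XXXXXXXX_X
position 6 holds X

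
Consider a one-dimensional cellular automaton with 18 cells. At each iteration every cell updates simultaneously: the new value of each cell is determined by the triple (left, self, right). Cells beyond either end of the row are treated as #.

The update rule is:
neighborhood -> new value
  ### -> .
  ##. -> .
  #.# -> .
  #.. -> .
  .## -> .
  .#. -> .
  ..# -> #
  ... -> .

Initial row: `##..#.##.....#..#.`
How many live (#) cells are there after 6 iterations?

iteration 1: ...#........#..#..
iteration 2: ..#........#..#..#
iteration 3: .#........#..#..#.
iteration 4: .........#..#..#..
iteration 5: ........#..#..#..#
iteration 6: .......#..#..#..#.
count of #: 4

4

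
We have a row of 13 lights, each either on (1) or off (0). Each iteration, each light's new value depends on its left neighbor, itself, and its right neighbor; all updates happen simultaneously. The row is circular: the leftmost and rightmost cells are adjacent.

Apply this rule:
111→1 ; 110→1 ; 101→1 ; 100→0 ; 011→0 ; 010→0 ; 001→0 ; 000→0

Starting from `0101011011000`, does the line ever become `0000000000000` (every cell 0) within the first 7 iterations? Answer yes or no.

0010101101000
0001010110000
0000101010000
0000010100000
0000001000000
0000000000000
all cells are 0 at iteration 6

yes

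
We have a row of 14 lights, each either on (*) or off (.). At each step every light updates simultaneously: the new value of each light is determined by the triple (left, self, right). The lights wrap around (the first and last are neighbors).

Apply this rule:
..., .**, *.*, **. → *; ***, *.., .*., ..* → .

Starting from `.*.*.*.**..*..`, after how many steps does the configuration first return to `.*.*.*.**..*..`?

step 1: ..*.*.***....*
step 2: ...*.**.*.**..
step 3: **..****.***.*
step 4: .*..*..***.***
step 5: *......*.***.*
step 6: *.****..**.***
step 7: ***..*..****..
step 8: *.*.....*..*..
step 9: .*..***.......
step 10: ....*.*.******
step 11: .**..*.**....*
step 12: ***...***.**..
step 13: *.*.*.*.****..
step 14: .*.*.*.**..*..

14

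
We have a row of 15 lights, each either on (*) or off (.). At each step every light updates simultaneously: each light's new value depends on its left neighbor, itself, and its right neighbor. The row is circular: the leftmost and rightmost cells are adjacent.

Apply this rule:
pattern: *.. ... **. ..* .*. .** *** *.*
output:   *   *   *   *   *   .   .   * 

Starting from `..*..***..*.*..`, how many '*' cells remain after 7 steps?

13

step 1: *****..********
step 2: ....***........
step 3: ****..*********
step 4: ...***.........
step 5: ***..**********
step 6: ..***..........
step 7: **..***********
count of *: 13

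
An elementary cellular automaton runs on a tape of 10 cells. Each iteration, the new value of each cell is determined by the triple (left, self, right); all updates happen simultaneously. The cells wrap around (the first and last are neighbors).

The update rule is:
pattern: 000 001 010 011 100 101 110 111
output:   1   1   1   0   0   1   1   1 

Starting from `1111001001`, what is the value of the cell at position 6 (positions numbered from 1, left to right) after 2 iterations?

0

1111011010
0111101111
position 6 holds 0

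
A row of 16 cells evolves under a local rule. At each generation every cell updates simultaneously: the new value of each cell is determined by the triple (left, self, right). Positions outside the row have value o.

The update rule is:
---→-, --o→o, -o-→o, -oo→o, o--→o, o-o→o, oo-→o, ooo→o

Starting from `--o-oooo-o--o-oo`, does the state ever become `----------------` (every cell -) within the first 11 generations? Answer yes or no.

no

oooooooooooooooo
oooooooooooooooo  (fixed point — unchanged through generation 11)
generation 11 is oooooooooooooooo, still not uniform -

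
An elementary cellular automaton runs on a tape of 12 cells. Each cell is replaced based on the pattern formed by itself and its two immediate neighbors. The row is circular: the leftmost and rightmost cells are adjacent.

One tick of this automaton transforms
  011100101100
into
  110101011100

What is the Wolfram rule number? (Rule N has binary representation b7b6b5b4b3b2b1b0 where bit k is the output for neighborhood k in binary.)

position 2: 111 → 0  (bit 7 = 0)
position 3: 110 → 1  (bit 6 = 1)
position 7: 101 → 1  (bit 5 = 1)
position 4: 100 → 0  (bit 4 = 0)
position 1: 011 → 1  (bit 3 = 1)
position 6: 010 → 0  (bit 2 = 0)
position 0: 001 → 1  (bit 1 = 1)
position 11: 000 → 0  (bit 0 = 0)
bits b7..b0 = 01101010 = 106

106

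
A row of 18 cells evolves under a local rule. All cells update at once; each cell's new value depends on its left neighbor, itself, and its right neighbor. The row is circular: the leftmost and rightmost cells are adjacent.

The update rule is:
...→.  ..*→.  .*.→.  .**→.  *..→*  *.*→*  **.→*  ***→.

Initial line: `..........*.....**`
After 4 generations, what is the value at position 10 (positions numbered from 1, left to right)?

*..........*.....*
**..........*.....
.**..........*....
..**..........*...
position 10 holds .

.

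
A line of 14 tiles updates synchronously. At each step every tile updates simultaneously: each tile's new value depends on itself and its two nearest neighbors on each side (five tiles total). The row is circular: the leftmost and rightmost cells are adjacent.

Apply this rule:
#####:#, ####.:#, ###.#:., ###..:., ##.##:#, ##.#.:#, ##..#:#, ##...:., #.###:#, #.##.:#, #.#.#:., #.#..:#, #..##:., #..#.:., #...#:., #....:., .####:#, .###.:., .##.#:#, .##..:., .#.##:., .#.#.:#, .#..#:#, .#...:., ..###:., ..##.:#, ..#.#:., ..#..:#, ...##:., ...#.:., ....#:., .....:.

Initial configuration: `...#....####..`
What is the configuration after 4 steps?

...#.....##...
...#.....#....
...#.....#....  (fixed point — unchanged through step 4)

...#.....#....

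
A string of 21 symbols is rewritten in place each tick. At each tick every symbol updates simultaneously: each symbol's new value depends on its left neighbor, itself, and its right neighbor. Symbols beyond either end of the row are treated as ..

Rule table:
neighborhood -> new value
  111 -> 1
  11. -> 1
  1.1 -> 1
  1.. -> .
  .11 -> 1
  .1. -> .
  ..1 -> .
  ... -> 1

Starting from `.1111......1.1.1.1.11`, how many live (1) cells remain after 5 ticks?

tick 1: .1111.1111..1.1.1.111
tick 2: .111111111...1.1.1111
tick 3: .111111111.1..1.11111
tick 4: .1111111111....111111
tick 5: .1111111111.11.111111
count of 1: 18

18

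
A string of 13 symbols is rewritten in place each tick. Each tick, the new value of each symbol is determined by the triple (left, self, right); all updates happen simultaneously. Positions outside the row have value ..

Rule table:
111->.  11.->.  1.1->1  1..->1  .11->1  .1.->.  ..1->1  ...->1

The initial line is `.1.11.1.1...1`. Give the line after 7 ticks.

tick 1: 1.11.1.1.111.
tick 2: .11.1.1.11..1
tick 3: 11.1.1.11.11.
tick 4: 1.1.1.11.11.1
tick 5: .1.1.11.11.1.
tick 6: 1.1.11.11.1.1
tick 7: .1.11.11.1.1.

.1.11.11.1.1.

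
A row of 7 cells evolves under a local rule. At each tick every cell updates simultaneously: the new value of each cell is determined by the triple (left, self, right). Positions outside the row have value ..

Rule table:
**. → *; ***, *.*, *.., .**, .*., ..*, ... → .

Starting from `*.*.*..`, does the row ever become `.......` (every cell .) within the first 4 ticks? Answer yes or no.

yes

.......
all cells are . at tick 1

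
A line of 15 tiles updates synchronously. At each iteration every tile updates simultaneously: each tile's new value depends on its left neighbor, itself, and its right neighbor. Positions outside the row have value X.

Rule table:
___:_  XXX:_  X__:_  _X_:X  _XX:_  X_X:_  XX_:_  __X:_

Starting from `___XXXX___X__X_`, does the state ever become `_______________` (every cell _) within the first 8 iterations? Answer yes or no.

iteration 1: __________X__X_
iteration 2: __________X__X_  (fixed point — unchanged through iteration 8)
iteration 8 is __________X__X_, still not uniform _

no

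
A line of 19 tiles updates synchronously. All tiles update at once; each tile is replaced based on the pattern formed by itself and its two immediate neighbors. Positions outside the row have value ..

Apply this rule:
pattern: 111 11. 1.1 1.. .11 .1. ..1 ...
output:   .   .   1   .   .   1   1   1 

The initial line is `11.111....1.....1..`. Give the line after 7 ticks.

tick 1: ..1....1111.11111.1
tick 2: 111.111....1.....11
tick 3: ...1....1111.1111..
tick 4: 1111.111....1.....1
tick 5: ....1....1111.11111
tick 6: 11111.111....1.....
tick 7: .....1....1111.1111

.....1....1111.1111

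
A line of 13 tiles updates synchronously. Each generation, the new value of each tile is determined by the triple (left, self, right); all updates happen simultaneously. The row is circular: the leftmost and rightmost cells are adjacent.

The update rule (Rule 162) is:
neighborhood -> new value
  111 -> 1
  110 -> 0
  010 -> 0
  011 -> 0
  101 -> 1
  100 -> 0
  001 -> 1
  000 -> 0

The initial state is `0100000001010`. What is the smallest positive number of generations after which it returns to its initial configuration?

1000000010100
0000000101001
0000001010010
0000010100100
0000101001000
0001010010000
0010100100000
0101001000000
1010010000000
0100100000001
1001000000010
0010000000101
0100000001010

13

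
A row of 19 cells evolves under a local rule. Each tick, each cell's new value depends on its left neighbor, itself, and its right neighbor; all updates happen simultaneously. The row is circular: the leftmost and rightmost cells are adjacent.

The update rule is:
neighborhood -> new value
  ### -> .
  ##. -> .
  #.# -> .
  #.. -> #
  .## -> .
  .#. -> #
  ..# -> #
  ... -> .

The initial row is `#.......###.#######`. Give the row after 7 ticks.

.........#...##...#

tick 1: .#.....#...........
tick 2: ###...###..........
tick 3: ...#.#...#........#
tick 4: #.##.##.###......##
tick 5: ...........#....#..
tick 6: ..........###..###.
tick 7: .........#...##...#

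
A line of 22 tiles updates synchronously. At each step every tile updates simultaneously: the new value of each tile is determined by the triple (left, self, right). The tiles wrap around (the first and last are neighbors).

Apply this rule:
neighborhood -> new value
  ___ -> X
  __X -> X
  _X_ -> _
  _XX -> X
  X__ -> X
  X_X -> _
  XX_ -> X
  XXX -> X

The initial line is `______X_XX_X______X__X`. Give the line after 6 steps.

XXXXXXXXXXXXXXXXXX_XX_

XXXXXX__XX__XXXXXX_XX_
XXXXXXXXXXXXXXXXXX_XX_
XXXXXXXXXXXXXXXXXX_XX_  (fixed point — unchanged through step 6)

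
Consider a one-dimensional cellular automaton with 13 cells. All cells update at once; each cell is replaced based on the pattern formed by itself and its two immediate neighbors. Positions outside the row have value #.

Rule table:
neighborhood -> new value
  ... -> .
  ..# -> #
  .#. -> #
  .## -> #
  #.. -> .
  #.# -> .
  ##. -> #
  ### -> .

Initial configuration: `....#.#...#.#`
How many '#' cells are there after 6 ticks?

7

tick 1: ...##.#..##.#
tick 2: ..###.#.###.#
tick 3: .##.#.#.#.#.#
tick 4: .##.#.#.#.#.#  (fixed point — unchanged through tick 6)
count of #: 7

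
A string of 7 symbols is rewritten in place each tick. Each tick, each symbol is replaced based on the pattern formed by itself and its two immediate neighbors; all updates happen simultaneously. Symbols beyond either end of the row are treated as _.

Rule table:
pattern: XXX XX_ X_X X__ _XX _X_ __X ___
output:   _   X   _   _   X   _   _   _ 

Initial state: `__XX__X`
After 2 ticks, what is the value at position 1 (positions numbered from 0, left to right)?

__XX___
__XX___
position 1 holds _

_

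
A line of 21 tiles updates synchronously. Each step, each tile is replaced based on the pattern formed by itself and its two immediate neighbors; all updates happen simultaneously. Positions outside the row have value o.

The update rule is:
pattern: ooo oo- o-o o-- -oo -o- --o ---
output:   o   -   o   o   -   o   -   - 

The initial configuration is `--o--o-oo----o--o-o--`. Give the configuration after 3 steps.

ooo-oo-oo--o---oo--o-

o-oo-oo--o---oo-oooo-
-o--o--o-oo----o-oo-o
ooo-oo-oo--o---oo--o-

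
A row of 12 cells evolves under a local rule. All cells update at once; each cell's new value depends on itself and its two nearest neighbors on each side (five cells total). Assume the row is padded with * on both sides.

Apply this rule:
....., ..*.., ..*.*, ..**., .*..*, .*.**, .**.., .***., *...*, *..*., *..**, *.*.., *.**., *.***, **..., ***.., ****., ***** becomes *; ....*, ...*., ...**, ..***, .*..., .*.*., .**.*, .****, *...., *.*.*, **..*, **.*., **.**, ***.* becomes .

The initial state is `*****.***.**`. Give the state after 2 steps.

****.***.***

step 1: ****..**..*.
step 2: ****.***.***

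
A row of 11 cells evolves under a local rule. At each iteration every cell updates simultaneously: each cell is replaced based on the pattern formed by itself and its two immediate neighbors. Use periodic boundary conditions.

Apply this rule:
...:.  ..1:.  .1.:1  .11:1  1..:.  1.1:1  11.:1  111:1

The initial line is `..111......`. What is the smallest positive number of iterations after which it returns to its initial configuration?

..111......

1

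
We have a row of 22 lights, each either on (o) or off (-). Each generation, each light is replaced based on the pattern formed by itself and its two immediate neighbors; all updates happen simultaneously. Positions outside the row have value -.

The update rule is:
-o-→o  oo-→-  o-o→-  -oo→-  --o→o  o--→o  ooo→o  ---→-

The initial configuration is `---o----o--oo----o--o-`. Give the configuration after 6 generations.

--ooo--oooo--o--oooooo
-o-o-oo-oo-ooooo-oooo-
oo-o--------ooo---oo-o
---oo------o-o-o-o---o
--o--o----oo-o-o-oo-oo
-oooooo--o---o-o------

-oooooo--o---o-o------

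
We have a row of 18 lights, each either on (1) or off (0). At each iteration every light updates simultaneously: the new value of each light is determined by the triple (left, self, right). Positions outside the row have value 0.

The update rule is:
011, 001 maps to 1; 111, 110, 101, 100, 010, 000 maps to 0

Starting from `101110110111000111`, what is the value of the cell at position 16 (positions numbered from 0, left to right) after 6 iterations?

0

001000100100001100
010001001000011000
100010010000110000
000100100001100000
001001000011000000
010010000110000000
position 16 holds 0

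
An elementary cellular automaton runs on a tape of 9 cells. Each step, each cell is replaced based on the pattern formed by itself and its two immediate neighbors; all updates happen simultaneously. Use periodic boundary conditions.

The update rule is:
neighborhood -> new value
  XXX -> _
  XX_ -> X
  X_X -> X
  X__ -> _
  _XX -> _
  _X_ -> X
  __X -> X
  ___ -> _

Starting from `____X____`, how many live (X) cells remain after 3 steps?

4

___XX____
__X_X____
_XXXX____
count of X: 4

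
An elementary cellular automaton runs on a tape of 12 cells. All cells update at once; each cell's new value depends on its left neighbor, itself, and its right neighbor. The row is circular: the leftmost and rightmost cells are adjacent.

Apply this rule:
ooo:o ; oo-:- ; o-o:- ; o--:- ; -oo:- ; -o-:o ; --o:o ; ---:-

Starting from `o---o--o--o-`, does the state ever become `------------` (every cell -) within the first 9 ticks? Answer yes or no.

no

o--oo-oo-oo-
o-o---------
o-o--------o
--o-------o-
-oo------oo-
o-------o---
o------oo--o
------o---o-
-----oo--oo-
tick 9 is -----oo--oo-, still not uniform -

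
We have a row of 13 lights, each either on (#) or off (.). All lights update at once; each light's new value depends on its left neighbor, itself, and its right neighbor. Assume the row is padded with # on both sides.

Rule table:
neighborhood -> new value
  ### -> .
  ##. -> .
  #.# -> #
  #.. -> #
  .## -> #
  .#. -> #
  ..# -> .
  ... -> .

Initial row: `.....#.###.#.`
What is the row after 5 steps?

#..#####.#..#

step 1: #....###..###
step 2: .#...#..#.#..
step 3: ###..##.####.
step 4: ...#.#.##...#
step 5: #..#####.#..#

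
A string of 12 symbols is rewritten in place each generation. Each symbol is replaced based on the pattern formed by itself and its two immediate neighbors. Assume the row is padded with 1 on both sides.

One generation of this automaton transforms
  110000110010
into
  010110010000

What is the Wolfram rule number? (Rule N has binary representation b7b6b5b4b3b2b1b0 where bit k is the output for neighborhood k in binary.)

65

position 0: 111 → 0  (bit 7 = 0)
position 1: 110 → 1  (bit 6 = 1)
position 11: 101 → 0  (bit 5 = 0)
position 2: 100 → 0  (bit 4 = 0)
position 6: 011 → 0  (bit 3 = 0)
position 10: 010 → 0  (bit 2 = 0)
position 5: 001 → 0  (bit 1 = 0)
position 3: 000 → 1  (bit 0 = 1)
bits b7..b0 = 01000001 = 65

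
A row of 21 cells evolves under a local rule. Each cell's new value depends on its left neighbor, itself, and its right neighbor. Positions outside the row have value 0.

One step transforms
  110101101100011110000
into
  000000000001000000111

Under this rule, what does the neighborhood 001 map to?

0

At position 12 the neighborhood is 001; the next row has 0 there.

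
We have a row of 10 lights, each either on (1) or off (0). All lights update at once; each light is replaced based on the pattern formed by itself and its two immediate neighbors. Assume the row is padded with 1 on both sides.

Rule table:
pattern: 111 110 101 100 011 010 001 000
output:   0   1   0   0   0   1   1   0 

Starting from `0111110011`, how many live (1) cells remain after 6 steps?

5

0000010100
0000110101
0001010100
0011010101
0101010100
0101010101
count of 1: 5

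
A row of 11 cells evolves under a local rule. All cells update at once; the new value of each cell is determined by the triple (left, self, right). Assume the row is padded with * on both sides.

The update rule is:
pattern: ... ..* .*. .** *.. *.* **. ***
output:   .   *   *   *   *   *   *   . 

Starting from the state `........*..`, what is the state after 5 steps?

*......****
**....**...
.**..****.*
******..***
.....****..

.....****..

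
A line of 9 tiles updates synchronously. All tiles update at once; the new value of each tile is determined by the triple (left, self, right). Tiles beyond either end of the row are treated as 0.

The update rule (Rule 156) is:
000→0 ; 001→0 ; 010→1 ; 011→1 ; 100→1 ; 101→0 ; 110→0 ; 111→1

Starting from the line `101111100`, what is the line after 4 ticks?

101111010
101110011
101101010
101001011

101001011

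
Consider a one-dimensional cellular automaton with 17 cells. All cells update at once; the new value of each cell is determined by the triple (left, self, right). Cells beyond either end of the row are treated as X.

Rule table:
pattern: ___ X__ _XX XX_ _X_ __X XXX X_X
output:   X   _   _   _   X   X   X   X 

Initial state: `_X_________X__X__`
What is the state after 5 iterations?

_XXXXX_X_XX_XXX_X

XX_XXXXXXXXX_XX_X
X_X_XXXXXXX_X__X_
_XXX_XXXXX_XX_XXX
X_X_X_XXX_X__X_XX
_XXXXX_X_XX_XXX_X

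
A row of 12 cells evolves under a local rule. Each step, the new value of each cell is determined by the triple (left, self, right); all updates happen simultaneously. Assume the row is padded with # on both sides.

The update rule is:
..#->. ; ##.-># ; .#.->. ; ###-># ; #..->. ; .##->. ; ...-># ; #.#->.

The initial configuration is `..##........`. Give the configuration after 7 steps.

..###.###...

...#.######.
.#....#####.
...##..####.
.#..#...###.
......#..##.
.####.....#.
..###.###...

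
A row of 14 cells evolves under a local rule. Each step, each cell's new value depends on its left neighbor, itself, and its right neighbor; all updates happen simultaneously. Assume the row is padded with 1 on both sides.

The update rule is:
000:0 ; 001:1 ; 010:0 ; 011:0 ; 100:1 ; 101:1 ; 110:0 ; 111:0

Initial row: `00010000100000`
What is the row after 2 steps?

01010110101010

10101001010001
01010110101010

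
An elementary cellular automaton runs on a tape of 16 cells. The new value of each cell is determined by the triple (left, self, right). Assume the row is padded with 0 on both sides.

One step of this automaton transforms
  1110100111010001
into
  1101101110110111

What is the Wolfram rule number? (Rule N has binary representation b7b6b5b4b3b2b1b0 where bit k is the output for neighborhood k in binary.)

175

position 1: 111 → 1  (bit 7 = 1)
position 2: 110 → 0  (bit 6 = 0)
position 3: 101 → 1  (bit 5 = 1)
position 5: 100 → 0  (bit 4 = 0)
position 0: 011 → 1  (bit 3 = 1)
position 4: 010 → 1  (bit 2 = 1)
position 6: 001 → 1  (bit 1 = 1)
position 13: 000 → 1  (bit 0 = 1)
bits b7..b0 = 10101111 = 175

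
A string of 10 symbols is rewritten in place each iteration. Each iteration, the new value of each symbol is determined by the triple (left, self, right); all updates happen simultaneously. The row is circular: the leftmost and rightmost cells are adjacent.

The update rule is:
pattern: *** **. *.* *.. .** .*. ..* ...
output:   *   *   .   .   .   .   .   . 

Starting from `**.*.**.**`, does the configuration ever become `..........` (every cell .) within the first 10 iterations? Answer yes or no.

yes

iteration 1: **....*..*
iteration 2: **........
iteration 3: .*........
iteration 4: ..........
all cells are . at iteration 4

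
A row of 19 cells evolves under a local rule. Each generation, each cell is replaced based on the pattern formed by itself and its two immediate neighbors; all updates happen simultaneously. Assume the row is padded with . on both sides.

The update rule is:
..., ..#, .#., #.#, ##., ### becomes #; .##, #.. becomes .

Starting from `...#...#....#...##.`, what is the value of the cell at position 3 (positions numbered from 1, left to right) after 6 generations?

generation 1: ####.###.####.##.#.
generation 2: .####.###.####.###.
generation 3: #.####.###.####.##.
generation 4: ##.####.###.####.#.
generation 5: .##.####.###.#####.
generation 6: #.##.####.###.####.
position 3 holds #

#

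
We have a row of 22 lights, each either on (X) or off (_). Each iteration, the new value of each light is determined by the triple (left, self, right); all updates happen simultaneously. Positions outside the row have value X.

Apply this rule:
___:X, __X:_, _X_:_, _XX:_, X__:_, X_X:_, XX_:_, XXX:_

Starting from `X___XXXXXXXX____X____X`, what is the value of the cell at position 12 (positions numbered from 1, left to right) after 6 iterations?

iteration 1: __X__________XX___XX__
iteration 2: ____XXXXXXXX____X_____
iteration 3: _XX__________XX___XXX_
iteration 4: ____XXXXXXXX____X_____  (repeats iteration 2; period 2)
iteration 6: ____XXXXXXXX____X_____
position 12 holds X

X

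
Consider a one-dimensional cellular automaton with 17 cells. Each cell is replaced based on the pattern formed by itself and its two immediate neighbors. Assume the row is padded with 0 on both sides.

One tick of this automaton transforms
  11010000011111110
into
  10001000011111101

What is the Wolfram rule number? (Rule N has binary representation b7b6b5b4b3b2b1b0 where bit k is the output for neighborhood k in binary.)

152

position 10: 111 → 1  (bit 7 = 1)
position 1: 110 → 0  (bit 6 = 0)
position 2: 101 → 0  (bit 5 = 0)
position 4: 100 → 1  (bit 4 = 1)
position 0: 011 → 1  (bit 3 = 1)
position 3: 010 → 0  (bit 2 = 0)
position 8: 001 → 0  (bit 1 = 0)
position 5: 000 → 0  (bit 0 = 0)
bits b7..b0 = 10011000 = 152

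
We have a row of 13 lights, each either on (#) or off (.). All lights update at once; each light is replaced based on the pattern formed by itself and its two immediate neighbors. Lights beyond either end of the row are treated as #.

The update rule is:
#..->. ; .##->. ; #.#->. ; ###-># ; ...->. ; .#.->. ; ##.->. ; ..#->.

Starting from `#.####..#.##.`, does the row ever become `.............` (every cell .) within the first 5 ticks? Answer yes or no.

...##........
.............
all cells are . at tick 2

yes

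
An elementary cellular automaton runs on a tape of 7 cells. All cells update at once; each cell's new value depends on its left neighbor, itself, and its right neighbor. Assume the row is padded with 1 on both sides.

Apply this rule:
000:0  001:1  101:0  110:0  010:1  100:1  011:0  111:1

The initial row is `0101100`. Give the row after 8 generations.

0100011
0110101
0000100
1001111
0110111
0000011
1000101
0101100

0101100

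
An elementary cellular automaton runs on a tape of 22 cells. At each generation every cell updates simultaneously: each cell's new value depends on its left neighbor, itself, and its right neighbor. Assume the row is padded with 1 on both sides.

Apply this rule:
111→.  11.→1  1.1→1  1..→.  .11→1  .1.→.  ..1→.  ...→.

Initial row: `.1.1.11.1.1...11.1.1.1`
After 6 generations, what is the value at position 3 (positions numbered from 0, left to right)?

.

1.1.1111.1....111.1.11
11.11..11.....1.11.11.
.1111..11......1111111
11..1..11......1......
.1.....11.............
1......11.............
position 3 holds .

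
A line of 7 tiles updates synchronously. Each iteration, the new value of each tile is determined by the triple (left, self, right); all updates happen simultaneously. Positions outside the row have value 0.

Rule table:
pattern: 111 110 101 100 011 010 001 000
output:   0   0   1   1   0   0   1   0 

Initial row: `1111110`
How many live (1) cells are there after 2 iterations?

0000001
0000010
count of 1: 1

1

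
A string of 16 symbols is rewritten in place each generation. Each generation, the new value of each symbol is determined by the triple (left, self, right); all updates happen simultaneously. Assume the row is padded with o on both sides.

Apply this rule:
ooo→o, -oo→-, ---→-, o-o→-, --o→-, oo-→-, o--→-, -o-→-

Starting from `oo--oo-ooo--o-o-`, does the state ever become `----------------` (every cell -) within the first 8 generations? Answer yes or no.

yes

generation 1: o-------o-------
generation 2: ----------------
all cells are - at generation 2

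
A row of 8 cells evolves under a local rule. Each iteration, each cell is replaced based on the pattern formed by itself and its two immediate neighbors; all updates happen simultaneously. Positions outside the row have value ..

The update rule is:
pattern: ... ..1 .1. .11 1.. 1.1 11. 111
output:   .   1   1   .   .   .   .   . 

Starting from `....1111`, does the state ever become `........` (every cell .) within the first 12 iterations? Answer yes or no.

yes

iteration 1: ...1....
iteration 2: ..11....
iteration 3: .1......
iteration 4: 11......
iteration 5: ........
all cells are . at iteration 5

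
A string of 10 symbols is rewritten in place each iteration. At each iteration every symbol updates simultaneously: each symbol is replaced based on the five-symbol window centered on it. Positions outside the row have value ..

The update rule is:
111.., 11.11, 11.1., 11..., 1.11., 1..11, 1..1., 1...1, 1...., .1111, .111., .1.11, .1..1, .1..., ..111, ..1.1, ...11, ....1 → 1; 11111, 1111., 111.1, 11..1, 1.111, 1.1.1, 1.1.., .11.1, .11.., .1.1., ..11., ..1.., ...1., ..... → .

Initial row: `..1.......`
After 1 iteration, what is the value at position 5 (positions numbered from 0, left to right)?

iteration 1: 1..11.....
position 5 holds .

.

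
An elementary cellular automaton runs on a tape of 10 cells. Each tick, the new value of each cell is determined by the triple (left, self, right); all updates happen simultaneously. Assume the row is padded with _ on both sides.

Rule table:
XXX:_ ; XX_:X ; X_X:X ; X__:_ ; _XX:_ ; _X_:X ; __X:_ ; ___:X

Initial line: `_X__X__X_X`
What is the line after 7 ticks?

_XXX__X__X

_X__X__XXX
_X__X____X
_X__X_XX_X
_X__XX_XXX
_X___XX__X
_X_X__X__X
_XXX__X__X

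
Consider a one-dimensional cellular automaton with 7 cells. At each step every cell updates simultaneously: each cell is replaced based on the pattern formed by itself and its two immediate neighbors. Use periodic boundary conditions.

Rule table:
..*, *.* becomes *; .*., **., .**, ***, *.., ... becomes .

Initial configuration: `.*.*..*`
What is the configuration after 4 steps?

..*.*.*

*.*..*.
.*..*.*
*..*.*.
..*.*.*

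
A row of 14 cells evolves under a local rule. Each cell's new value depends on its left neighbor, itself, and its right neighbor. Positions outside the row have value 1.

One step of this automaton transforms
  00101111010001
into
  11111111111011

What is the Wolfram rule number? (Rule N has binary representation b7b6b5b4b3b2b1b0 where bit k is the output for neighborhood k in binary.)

position 5: 111 → 1  (bit 7 = 1)
position 7: 110 → 1  (bit 6 = 1)
position 3: 101 → 1  (bit 5 = 1)
position 0: 100 → 1  (bit 4 = 1)
position 4: 011 → 1  (bit 3 = 1)
position 2: 010 → 1  (bit 2 = 1)
position 1: 001 → 1  (bit 1 = 1)
position 11: 000 → 0  (bit 0 = 0)
bits b7..b0 = 11111110 = 254

254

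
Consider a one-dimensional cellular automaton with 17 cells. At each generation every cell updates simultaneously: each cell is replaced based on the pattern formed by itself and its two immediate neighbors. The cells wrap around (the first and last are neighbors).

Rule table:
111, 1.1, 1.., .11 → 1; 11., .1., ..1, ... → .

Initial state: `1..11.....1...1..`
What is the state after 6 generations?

generation 1: .1.1.1.....1...1.
generation 2: ..1.1.1.....1...1
generation 3: 1..1.1.1.....1...
generation 4: .1..1.1.1.....1..
generation 5: ..1..1.1.1.....1.
generation 6: ...1..1.1.1.....1

...1..1.1.1.....1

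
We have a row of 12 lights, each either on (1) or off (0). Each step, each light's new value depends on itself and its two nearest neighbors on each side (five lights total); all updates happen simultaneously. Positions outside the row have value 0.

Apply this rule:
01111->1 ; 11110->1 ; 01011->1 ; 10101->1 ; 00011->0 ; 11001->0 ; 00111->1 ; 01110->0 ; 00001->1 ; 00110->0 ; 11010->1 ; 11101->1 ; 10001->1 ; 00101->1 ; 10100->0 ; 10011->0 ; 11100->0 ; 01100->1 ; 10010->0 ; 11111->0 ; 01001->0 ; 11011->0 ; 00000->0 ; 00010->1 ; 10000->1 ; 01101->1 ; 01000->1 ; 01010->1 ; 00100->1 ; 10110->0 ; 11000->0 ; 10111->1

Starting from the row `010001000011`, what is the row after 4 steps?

step 1: 111111111001
step 2: 110000010001
step 3: 010101111111
step 4: 111111100010

111111100010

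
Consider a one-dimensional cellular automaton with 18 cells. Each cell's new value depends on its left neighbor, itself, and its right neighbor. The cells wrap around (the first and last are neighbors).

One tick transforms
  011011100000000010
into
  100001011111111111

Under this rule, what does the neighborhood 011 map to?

At position 1 the neighborhood is 011; the next row has 0 there.

0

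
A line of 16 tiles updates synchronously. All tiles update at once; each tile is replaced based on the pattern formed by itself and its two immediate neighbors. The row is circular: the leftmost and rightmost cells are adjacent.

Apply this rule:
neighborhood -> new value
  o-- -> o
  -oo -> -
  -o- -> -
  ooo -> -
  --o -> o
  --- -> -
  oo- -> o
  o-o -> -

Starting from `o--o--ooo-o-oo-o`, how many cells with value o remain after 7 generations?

ooo-oo--o----o--
--o--ooo-o--o-oo
oo-oo--o--oo---o
-o--ooo-oo-oo-o-
o-oo--o--o--o--o
o--ooo-oo-oo-oo-
-oo--o--o--o--o-
count of o: 6

6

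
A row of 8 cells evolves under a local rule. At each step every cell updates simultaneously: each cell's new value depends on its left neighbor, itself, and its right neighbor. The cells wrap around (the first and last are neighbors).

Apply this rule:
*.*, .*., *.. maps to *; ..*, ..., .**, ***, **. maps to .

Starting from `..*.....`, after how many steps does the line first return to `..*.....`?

step 1: ..**....
step 2: ....*...
step 3: ....**..
step 4: ......*.
step 5: ......**
step 6: *.......
step 7: **......
step 8: ..*.....

8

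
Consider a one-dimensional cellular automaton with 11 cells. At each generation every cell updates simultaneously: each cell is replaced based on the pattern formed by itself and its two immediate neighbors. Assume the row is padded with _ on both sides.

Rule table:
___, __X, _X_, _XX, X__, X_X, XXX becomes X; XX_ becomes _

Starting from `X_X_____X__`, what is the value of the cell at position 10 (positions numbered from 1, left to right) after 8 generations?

X

XXXXXXXXXXX
XXXXXXXXXX_
XXXXXXXXX_X
XXXXXXXX_XX
XXXXXXX_XX_
XXXXXX_XX_X
XXXXX_XX_XX
XXXX_XX_XX_
position 10 holds X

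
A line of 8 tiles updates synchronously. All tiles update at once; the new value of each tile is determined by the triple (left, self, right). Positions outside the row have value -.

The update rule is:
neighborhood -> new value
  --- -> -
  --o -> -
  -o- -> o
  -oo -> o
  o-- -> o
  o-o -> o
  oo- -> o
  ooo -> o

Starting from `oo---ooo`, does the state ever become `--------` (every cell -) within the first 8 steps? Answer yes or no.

no

ooo--ooo
oooo-ooo
oooooooo
oooooooo  (fixed point — unchanged through step 8)
step 8 is oooooooo, still not uniform -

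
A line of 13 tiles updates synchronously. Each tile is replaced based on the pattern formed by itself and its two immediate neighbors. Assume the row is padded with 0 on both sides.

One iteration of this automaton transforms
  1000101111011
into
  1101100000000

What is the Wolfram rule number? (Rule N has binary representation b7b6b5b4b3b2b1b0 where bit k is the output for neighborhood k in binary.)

position 7: 111 → 0  (bit 7 = 0)
position 9: 110 → 0  (bit 6 = 0)
position 5: 101 → 0  (bit 5 = 0)
position 1: 100 → 1  (bit 4 = 1)
position 6: 011 → 0  (bit 3 = 0)
position 0: 010 → 1  (bit 2 = 1)
position 3: 001 → 1  (bit 1 = 1)
position 2: 000 → 0  (bit 0 = 0)
bits b7..b0 = 00010110 = 22

22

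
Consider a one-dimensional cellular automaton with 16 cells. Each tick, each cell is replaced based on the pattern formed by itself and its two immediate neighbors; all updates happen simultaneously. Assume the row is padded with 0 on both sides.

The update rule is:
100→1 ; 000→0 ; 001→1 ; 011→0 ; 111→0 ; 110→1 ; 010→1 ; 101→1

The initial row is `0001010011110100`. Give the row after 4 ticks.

0011111100011110
0100000110100011
1110001011110101
0011011100011111

0011011100011111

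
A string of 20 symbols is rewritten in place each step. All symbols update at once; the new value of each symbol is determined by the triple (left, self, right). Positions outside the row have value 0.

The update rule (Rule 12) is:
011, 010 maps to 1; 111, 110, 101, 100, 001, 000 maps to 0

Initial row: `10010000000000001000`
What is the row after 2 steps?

step 1: 10010000000000001000  (fixed point — unchanged through step 2)

10010000000000001000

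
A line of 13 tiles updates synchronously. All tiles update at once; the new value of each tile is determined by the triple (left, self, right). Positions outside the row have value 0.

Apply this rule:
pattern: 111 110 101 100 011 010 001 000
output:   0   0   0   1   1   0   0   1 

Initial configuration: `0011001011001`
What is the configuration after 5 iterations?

iteration 1: 1010100010100
iteration 2: 0000011000011
iteration 3: 1111010111010
iteration 4: 1000000100001
iteration 5: 0111110011100

0111110011100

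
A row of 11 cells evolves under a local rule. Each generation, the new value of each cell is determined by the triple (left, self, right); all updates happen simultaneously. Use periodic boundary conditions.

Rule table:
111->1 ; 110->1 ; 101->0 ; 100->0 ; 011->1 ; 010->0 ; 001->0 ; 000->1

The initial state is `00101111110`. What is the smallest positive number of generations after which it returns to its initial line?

2

10001111110
00101111110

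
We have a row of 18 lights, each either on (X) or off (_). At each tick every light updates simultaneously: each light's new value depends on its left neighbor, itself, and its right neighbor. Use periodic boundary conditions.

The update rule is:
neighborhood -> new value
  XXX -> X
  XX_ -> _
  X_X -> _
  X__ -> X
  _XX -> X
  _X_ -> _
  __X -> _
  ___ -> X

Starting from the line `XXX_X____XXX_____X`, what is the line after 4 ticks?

XX___XXX_XX_XXXX_X
X_XX_XX__X__XXX__X
__X__X_X__X_XX_X_X
X__X____X___X_____

X__X____X___X_____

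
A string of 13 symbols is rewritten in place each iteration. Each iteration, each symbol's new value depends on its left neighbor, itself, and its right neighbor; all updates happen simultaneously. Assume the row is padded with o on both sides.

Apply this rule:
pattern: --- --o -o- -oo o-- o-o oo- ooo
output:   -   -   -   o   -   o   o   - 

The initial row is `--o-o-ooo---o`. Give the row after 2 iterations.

----oooo----o

---o-oo-o---o
----oooo----o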